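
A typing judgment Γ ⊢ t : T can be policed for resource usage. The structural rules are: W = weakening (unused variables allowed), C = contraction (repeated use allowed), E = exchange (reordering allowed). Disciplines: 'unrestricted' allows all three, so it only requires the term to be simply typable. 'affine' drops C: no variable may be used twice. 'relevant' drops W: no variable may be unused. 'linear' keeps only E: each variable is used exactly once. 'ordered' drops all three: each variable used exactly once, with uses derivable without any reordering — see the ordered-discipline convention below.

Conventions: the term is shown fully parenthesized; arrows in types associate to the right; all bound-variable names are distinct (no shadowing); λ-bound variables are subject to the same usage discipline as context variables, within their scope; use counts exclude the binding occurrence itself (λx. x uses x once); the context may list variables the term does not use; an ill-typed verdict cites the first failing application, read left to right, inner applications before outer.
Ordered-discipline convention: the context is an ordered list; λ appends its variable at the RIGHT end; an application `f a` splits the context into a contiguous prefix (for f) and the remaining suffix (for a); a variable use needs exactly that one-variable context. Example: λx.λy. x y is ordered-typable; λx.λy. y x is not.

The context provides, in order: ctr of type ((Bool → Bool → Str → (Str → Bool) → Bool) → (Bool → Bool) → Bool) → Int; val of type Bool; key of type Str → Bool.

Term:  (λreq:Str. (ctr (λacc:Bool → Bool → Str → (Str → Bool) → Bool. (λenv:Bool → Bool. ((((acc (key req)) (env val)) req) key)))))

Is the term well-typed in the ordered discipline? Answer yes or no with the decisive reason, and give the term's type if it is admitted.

no — repeated use of key ×2, req ×2
use counts: ctr=1, val=1, key=2, req [bound]=2, acc [bound]=1, env [bound]=1
uses in reading order: ctr, acc, key, req, env, val, req, key
typing: ✓ — Str → Int
summary: ordered ✗ · linear ✗ · affine ✗ · relevant ✓ · unrestricted ✓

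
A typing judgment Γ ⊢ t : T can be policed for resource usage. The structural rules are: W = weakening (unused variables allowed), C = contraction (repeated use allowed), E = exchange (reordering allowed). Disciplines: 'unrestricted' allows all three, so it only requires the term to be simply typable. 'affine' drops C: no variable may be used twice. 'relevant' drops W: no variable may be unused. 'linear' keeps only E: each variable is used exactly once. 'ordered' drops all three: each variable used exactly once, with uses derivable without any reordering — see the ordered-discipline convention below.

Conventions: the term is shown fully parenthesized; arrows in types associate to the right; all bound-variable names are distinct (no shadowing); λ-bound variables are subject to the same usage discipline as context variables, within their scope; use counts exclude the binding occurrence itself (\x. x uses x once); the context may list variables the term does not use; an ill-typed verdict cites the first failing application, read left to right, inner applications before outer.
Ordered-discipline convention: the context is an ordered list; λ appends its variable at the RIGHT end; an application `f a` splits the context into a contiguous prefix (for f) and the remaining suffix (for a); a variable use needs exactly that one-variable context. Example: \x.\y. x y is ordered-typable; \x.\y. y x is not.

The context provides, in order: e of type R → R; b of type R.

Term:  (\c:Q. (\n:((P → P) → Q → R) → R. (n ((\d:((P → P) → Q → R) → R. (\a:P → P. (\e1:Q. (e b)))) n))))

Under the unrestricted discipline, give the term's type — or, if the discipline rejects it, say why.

term : Q → (((P → P) → Q → R) → R) → R
counts: e ×1, b ×1, c (bound) ×0, n (bound) ×2, d (bound) ×0, a (bound) ×0, e1 (bound) ×0
use order (left to right): n, e, b, n
typing: well-typed — term : Q → (((P → P) → Q → R) → R) → R
per-discipline verdicts: ordered ✗; linear ✗; affine ✗; relevant ✗; unrestricted ✓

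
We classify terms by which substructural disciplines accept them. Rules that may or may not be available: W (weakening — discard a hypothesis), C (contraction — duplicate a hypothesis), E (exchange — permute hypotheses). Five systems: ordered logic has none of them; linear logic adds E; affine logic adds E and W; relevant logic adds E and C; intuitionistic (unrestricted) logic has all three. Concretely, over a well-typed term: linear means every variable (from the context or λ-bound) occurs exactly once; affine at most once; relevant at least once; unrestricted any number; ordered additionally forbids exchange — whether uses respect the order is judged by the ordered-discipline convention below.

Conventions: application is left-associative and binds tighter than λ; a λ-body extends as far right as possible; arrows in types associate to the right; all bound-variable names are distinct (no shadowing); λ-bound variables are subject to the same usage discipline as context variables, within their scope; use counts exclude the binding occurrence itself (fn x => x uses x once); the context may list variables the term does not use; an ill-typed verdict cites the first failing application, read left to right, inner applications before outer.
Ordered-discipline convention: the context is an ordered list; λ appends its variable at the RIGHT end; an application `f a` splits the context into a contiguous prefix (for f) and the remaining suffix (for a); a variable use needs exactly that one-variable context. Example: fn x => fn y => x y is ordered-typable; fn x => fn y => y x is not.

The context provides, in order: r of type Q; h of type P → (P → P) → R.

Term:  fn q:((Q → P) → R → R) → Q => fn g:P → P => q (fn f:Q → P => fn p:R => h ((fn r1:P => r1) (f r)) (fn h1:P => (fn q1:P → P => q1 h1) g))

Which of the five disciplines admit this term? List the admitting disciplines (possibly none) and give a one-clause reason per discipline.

admitting disciplines: affine, unrestricted
use counts: r=1, h=1, q (bound)=1, g (bound)=1, f (bound)=1, p (bound)=0, r1 (bound)=1, h1 (bound)=1, q1 (bound)=1
order of uses: q, h, r1, f, r, q1, h1, g
typing: well-typed — term : (((Q → P) → R → R) → Q) → (P → P) → Q
ordered ✗ (unused: p — weakening required)
linear ✗ (unused: p — weakening required)
affine ✓ (none of r, h, q, g, f, p, r1, h1, q1 used more than once)
relevant ✗ (unused: p — weakening required)
unrestricted ✓ (well-typed at (((Q → P) → R → R) → Q) → (P → P) → Q; no restrictions here)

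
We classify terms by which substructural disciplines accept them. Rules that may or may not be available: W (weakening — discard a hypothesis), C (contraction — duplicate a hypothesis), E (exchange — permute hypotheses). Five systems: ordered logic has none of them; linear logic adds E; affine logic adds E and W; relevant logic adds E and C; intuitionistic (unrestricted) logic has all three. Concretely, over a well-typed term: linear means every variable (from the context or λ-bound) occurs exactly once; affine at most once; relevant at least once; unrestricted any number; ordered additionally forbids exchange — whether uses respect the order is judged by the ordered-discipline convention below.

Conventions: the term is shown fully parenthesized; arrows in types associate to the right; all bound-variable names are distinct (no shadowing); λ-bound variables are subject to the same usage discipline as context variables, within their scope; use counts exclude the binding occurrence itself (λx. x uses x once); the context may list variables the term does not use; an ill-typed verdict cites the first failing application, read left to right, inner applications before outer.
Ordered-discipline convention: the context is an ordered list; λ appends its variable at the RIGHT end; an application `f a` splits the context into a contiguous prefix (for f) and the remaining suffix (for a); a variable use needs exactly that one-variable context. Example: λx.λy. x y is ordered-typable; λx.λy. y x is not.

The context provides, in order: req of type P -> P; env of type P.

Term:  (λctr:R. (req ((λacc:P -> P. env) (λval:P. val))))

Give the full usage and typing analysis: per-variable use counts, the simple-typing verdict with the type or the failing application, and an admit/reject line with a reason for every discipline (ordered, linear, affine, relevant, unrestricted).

use counts: req: 1, env: 1, ctr (λ-bound): 0, acc (λ-bound): 0, val (λ-bound): 1
order of uses: req, env, val
typing: ✓ — R -> P
ordered: ✗ — ctr, acc left unused
linear: ✗ — ctr, acc left unused
affine: ✓ — no duplicate uses among req, env, ctr, acc, val
relevant: ✗ — ctr, acc left unused
unrestricted: ✓ — typability at R -> P is all that's needed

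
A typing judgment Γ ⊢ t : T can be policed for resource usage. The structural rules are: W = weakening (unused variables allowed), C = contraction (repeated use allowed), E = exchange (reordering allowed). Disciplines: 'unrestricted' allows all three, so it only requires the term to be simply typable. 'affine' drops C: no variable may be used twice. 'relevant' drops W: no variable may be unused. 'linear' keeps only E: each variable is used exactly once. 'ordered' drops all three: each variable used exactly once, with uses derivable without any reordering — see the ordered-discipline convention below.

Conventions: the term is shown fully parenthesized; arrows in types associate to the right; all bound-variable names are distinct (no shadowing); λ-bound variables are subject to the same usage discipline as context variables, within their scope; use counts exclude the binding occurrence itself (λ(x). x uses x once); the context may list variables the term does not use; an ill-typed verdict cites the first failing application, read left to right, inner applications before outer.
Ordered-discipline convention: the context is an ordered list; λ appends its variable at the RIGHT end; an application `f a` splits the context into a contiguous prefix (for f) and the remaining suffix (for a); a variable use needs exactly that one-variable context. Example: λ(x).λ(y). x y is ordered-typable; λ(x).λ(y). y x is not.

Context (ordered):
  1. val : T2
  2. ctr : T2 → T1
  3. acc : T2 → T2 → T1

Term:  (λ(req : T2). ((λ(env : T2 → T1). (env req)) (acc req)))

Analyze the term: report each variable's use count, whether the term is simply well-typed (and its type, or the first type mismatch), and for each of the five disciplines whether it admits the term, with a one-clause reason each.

use counts: val: 0, ctr: 0, acc: 1, req [bound]: 2, env [bound]: 1
use order (left to right): env, req, acc, req
typing: ✓ — T2 → T1
ordered ✗ (req ×2 used more than once (contraction); val, ctr never used (weakening))
linear ✗ (req ×2 used more than once (contraction); val, ctr never used (weakening))
affine ✗ (req ×2 used more than once (contraction))
relevant ✗ (val, ctr never used (weakening))
unrestricted ✓ (typability at T2 → T1 is all that's needed)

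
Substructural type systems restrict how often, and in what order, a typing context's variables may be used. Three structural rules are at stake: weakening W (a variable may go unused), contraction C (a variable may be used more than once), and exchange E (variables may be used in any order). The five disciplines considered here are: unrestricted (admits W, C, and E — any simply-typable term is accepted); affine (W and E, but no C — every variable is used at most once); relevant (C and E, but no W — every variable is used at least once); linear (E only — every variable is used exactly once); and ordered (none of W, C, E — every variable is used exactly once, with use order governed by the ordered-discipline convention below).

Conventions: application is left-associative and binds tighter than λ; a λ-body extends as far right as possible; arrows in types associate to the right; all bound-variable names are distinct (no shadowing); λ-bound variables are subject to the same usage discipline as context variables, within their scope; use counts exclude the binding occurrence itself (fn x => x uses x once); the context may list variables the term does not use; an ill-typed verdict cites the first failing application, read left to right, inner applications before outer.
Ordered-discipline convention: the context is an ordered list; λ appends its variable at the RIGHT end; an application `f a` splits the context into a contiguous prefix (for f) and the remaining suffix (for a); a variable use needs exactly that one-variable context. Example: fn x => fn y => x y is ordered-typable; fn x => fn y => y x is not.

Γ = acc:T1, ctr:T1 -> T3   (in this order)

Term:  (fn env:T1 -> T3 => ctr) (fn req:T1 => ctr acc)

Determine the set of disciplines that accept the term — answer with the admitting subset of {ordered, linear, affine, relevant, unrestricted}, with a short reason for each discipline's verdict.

admitting disciplines: unrestricted
variable uses: acc: 1, ctr: 2, env (λ-bound): 0, req (λ-bound): 0
uses in reading order: ctr, ctr, acc
typing: ✓ — T1 -> T3
ordered: ✗, uses contraction: ctr ×2; env, req left unused
linear: ✗, uses contraction: ctr ×2; env, req left unused
affine: ✗, uses contraction: ctr ×2
relevant: ✗, env, req left unused
unrestricted: ✓, simply typable at T1 -> T3; W, C, E all held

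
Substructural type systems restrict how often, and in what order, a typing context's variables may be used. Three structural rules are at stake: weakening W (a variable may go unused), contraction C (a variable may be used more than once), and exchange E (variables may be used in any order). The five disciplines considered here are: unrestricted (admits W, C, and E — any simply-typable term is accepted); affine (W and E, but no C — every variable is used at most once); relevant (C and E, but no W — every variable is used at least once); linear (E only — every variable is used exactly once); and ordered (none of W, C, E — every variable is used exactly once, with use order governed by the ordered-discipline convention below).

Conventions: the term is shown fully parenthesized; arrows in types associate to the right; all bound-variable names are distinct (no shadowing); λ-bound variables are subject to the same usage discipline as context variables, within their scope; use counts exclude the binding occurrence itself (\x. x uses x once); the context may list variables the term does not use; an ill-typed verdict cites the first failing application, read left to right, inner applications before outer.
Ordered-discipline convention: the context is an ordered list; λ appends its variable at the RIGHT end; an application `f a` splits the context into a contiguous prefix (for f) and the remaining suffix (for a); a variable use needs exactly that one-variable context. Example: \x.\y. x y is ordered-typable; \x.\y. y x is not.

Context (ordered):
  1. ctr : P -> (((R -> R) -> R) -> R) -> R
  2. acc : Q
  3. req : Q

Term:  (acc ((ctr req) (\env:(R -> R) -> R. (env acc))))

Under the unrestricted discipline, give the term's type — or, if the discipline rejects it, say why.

not well-typed under unrestricted — fails simple typing
usage: ctr=1; acc=2; req=1; env [bound]=1
use order (left to right): acc, ctr, req, env, acc
typing: ill-typed: an application expects P but receives Q
all disciplines: ordered ✗ · linear ✗ · affine ✗ · relevant ✗ · unrestricted ✗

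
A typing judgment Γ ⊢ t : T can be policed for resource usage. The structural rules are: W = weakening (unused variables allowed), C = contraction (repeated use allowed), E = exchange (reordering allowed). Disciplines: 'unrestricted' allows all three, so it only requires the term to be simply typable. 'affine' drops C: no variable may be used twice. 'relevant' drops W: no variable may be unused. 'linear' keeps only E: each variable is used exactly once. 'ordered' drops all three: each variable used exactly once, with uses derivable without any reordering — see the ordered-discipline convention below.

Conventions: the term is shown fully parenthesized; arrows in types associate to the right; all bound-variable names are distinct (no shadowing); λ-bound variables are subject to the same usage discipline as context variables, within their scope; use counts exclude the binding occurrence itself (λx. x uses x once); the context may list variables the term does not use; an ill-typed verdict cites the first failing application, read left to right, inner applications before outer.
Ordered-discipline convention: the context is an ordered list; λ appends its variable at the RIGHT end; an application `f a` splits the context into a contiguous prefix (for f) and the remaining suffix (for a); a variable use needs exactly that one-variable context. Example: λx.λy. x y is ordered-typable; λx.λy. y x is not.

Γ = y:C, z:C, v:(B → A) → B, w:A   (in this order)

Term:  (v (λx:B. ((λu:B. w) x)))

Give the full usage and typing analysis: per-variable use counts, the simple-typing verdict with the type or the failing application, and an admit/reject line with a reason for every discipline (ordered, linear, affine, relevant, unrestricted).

counts: y=0; z=0; v=1; w=1; x (bound)=1; u (bound)=0
use order (left to right): v, w, x
typing: the term checks, with type B
ordered: ✗, needs weakening: y, z, u unused
linear: ✗, needs weakening: y, z, u unused
affine: ✓, y, z, v, w, x, u: no repeats, contraction unneeded
relevant: ✗, needs weakening: y, z, u unused
unrestricted: ✓, type-checks (B) and nothing is barred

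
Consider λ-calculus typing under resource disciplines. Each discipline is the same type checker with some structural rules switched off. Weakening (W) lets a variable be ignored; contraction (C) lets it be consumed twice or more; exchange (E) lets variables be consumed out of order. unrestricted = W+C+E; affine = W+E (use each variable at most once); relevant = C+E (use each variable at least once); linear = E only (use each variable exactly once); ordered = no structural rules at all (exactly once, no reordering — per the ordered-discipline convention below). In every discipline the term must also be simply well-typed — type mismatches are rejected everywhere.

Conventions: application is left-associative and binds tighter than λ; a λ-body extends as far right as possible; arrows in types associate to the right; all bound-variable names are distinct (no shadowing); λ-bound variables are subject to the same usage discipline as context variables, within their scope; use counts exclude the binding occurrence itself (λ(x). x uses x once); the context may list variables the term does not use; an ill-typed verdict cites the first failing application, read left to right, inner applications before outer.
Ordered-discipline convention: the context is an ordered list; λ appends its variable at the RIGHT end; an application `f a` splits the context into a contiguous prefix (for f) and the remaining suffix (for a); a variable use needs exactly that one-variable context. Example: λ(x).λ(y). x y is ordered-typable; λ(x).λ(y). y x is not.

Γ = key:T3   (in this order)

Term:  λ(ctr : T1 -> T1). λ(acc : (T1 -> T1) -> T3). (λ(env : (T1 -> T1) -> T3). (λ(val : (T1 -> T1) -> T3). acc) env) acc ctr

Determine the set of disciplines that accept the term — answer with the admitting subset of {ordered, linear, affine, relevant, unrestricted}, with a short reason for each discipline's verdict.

admitting disciplines: unrestricted
use counts: key: 0, ctr (bound): 1, acc (bound): 2, env (bound): 1, val (bound): 0
uses in reading order: acc, env, acc, ctr
typing: well-typed — term : (T1 -> T1) -> ((T1 -> T1) -> T3) -> T3
ordered ✗ (uses contraction: acc ×2; key, val never used (weakening))
linear ✗ (uses contraction: acc ×2; key, val never used (weakening))
affine ✗ (uses contraction: acc ×2)
relevant ✗ (key, val never used (weakening))
unrestricted ✓ (typability at (T1 -> T1) -> ((T1 -> T1) -> T3) -> T3 is all that's needed)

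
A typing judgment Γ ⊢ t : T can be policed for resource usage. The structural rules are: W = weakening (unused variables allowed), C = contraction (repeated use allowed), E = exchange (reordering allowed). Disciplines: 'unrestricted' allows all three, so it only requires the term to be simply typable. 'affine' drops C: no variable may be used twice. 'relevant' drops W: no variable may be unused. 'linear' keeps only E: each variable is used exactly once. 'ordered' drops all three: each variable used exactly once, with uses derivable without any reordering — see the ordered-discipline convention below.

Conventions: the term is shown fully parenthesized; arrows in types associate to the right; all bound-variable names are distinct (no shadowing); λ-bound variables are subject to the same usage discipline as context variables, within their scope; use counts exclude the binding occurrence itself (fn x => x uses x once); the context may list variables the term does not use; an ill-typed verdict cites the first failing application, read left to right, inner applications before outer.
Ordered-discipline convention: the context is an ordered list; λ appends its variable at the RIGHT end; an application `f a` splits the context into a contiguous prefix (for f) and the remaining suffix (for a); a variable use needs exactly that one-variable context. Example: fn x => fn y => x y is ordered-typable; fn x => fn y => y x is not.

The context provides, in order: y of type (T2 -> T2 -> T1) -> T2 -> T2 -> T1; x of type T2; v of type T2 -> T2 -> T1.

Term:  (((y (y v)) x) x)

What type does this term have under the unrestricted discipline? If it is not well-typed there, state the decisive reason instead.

term : T1
counts: y: 2×; x: 2×; v: 1×
order of uses: y, y, v, x, x
typing: ✓ — T1
summary: ordered ✗ · linear ✗ · affine ✗ · relevant ✓ · unrestricted ✓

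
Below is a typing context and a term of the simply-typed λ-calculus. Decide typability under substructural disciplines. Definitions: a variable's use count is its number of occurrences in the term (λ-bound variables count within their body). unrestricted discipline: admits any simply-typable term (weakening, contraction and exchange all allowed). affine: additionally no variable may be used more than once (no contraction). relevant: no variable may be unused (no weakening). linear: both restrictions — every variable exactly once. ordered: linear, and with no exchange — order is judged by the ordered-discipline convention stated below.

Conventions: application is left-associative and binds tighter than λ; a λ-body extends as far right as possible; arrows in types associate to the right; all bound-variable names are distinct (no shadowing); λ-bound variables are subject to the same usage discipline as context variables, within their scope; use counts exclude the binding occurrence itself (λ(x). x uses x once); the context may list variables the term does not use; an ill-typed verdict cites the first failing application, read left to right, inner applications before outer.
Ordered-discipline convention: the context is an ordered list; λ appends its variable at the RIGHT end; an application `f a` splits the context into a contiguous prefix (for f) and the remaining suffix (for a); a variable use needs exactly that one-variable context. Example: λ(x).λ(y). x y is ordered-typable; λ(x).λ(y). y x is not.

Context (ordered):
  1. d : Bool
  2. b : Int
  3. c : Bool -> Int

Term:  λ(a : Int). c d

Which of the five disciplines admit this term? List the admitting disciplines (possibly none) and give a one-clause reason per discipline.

admitting disciplines: affine, unrestricted
use counts: d=1, b=0, c=1, a [bound]=0
left-to-right use order: c, d
typing: ✓ — Int -> Int
ordered: ✗ — unused: b, a — weakening required
linear: ✗ — unused: b, a — weakening required
affine: ✓ — d, b, c, a: no repeats, contraction unneeded
relevant: ✗ — unused: b, a — weakening required
unrestricted: ✓ — typability at Int -> Int is all that's needed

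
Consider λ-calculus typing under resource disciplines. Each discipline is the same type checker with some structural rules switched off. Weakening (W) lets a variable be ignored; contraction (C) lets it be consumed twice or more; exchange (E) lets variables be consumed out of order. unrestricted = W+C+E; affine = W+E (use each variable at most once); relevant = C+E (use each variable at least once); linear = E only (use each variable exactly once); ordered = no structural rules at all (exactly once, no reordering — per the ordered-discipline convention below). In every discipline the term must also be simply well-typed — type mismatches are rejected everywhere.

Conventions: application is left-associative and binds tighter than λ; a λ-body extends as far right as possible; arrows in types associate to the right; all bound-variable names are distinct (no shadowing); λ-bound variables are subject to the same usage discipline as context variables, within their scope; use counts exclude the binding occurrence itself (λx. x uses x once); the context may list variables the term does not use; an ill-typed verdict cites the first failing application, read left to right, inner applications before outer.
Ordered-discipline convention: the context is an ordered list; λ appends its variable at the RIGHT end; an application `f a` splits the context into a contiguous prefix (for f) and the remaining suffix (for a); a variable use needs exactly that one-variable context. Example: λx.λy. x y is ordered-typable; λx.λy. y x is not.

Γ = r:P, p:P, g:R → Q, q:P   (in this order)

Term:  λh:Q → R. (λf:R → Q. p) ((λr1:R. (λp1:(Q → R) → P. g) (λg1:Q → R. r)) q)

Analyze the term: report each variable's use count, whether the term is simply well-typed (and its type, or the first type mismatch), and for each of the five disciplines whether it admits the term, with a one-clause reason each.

usage: r ×1, p ×1, g ×1, q ×1, h [bound] ×0, f [bound] ×0, r1 [bound] ×0, p1 [bound] ×0, g1 [bound] ×0
use order (left to right): p, g, r, q
typing: ill-typed: an argument P mismatches the expected R
ordered ✗ (fails simple typing)
linear ✗ (a type mismatch blocks all five)
affine ✗ (the type mismatch rejects it)
relevant ✗ (not simply typable)
unrestricted ✗ (fails simple typing)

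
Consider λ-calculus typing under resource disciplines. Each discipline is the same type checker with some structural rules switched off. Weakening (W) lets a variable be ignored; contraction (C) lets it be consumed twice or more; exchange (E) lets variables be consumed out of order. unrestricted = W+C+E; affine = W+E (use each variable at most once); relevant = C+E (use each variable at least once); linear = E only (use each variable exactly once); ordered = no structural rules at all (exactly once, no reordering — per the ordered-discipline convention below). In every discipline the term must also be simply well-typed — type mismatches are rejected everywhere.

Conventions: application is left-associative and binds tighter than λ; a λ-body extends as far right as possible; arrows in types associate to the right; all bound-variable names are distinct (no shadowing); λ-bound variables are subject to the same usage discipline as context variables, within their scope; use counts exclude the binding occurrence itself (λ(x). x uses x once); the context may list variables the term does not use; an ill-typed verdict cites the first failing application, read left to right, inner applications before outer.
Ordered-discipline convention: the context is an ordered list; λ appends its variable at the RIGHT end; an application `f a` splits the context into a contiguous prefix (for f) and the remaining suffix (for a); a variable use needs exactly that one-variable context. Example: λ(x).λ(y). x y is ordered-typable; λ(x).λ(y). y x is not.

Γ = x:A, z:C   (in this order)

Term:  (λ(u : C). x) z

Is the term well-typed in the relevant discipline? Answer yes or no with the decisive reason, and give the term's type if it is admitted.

no — u left unused
counts: x: 1×, z: 1×, u [bound]: 0×
left-to-right use order: x, z
typing: well-typed — term : A
summary: ordered ✗ · linear ✗ · affine ✓ · relevant ✗ · unrestricted ✓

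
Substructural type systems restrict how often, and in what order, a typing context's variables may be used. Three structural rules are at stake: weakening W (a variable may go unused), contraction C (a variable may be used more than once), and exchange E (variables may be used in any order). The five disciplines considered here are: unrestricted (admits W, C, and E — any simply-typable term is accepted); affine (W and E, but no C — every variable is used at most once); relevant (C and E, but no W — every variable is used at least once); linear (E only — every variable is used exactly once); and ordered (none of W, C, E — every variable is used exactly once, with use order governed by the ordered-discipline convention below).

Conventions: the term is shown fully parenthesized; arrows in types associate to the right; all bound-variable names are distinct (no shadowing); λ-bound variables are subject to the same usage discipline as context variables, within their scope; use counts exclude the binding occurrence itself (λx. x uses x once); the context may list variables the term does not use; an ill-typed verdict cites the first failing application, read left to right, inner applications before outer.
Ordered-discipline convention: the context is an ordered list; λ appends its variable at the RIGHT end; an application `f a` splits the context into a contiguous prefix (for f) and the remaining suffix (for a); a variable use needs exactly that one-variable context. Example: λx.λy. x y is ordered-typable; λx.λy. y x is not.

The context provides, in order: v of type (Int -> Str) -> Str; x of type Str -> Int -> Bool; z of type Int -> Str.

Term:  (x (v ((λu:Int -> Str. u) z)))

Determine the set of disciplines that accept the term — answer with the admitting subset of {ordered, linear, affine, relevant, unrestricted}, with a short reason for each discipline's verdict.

admitted by: linear, affine, relevant, unrestricted
variable uses: v: 1×; x: 1×; z: 1×; u [bound]: 1×
order of uses: x, v, u, z
typing: ✓ — Int -> Bool
ordered ✗ (no ordered split (uses run x, v, u, z))
linear ✓ (each of v, x, z, u used exactly once)
affine ✓ (no duplicate uses among v, x, z, u)
relevant ✓ (none of v, x, z, u goes unused)
unrestricted ✓ (well-typed at Int -> Bool; no restrictions here)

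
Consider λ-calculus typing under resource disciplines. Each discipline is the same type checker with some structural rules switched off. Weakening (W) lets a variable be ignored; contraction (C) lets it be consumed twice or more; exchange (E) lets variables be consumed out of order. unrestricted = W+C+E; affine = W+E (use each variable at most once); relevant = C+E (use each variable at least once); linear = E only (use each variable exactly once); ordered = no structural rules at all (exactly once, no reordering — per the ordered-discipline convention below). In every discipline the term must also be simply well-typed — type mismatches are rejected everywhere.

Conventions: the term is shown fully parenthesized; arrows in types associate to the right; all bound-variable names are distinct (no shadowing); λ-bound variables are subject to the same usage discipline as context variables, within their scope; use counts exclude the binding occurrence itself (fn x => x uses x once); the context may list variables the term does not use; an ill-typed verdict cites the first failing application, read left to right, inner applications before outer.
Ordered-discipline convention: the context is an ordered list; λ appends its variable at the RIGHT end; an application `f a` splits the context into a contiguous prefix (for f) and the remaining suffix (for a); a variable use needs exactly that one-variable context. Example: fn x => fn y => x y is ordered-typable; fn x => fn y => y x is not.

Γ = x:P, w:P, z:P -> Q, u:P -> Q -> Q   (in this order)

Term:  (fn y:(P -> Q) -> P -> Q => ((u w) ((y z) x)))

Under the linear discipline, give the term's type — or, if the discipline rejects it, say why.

term : ((P -> Q) -> P -> Q) -> Q
usage: x ×1; w ×1; z ×1; u ×1; y (bound) ×1
order of uses: u, w, y, z, x
typing: well-typed — term : ((P -> Q) -> P -> Q) -> Q
across the five disciplines: ordered ✗ | linear ✓ | affine ✓ | relevant ✓ | unrestricted ✓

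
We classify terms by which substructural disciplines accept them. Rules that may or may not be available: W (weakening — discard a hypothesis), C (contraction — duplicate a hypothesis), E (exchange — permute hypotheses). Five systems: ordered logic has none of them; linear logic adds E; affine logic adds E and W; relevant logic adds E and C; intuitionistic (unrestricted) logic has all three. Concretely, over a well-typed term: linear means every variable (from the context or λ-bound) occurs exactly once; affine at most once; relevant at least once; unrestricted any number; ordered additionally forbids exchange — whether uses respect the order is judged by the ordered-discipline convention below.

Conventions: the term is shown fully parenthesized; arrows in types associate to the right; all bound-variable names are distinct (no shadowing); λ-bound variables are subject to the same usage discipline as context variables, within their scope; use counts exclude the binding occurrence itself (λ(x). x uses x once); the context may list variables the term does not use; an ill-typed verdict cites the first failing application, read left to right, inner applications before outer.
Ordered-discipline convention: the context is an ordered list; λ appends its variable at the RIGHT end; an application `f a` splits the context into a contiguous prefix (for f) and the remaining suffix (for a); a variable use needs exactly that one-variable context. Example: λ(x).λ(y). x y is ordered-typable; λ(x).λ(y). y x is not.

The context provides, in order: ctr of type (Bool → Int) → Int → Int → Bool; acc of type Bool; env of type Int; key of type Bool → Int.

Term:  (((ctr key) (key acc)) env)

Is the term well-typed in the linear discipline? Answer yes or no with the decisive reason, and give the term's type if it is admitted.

no — key ×2 used more than once (contraction)
usage: ctr: 1×, acc: 1×, env: 1×, key: 2×
uses in reading order: ctr, key, key, acc, env
typing: the term checks, with type Bool
summary: ordered ✗; linear ✗; affine ✗; relevant ✓; unrestricted ✓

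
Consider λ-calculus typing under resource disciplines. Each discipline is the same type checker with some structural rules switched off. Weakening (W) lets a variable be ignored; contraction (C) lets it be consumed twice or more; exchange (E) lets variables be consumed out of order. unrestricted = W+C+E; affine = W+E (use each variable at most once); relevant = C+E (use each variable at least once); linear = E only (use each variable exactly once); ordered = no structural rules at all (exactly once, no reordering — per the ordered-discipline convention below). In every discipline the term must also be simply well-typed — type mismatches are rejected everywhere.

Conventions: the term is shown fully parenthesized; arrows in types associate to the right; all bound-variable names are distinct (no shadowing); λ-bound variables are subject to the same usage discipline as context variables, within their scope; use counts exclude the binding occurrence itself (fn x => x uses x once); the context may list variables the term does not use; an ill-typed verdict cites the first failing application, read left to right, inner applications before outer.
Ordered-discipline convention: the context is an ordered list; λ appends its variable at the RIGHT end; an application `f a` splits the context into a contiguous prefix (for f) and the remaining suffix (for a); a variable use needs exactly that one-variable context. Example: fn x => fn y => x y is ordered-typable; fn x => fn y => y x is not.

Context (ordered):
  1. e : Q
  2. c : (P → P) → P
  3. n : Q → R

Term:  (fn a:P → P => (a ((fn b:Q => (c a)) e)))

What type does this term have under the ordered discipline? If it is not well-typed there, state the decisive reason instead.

not well-typed under ordered — needs contraction — a ×2; unused: n, b — weakening required
counts: e ×1; c ×1; n ×0; a (λ-bound) ×2; b (λ-bound) ×0
uses in reading order: a, c, a, e
typing: well-typed — term : (P → P) → P
per-discipline verdicts: ordered ✗ | linear ✗ | affine ✗ | relevant ✗ | unrestricted ✓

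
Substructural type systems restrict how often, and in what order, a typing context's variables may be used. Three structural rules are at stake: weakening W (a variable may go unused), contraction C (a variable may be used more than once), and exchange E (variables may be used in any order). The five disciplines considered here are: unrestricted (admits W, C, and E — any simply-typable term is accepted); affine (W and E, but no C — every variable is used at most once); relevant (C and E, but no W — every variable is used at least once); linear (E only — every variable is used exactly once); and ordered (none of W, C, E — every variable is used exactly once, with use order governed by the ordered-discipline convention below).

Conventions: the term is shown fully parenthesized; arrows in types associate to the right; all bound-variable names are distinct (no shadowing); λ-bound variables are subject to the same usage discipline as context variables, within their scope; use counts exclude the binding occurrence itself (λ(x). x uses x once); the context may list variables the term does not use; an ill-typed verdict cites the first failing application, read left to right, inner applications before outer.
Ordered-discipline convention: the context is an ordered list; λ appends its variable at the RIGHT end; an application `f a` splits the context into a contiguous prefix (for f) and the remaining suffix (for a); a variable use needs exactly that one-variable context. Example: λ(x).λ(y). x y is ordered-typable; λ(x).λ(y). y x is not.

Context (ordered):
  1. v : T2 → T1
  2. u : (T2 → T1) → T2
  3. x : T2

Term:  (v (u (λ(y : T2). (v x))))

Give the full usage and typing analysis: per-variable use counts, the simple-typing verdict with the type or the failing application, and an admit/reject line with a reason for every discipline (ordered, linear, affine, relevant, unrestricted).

use counts: v=2; u=1; x=1; y [bound]=0
use order (left to right): v, u, v, x
typing: well-typed — term : T1
ordered: ✗, uses contraction: v ×2; unused: y — weakening required
linear: ✗, uses contraction: v ×2; unused: y — weakening required
affine: ✗, uses contraction: v ×2
relevant: ✗, unused: y — weakening required
unrestricted: ✓, well-typed at T1; no restrictions here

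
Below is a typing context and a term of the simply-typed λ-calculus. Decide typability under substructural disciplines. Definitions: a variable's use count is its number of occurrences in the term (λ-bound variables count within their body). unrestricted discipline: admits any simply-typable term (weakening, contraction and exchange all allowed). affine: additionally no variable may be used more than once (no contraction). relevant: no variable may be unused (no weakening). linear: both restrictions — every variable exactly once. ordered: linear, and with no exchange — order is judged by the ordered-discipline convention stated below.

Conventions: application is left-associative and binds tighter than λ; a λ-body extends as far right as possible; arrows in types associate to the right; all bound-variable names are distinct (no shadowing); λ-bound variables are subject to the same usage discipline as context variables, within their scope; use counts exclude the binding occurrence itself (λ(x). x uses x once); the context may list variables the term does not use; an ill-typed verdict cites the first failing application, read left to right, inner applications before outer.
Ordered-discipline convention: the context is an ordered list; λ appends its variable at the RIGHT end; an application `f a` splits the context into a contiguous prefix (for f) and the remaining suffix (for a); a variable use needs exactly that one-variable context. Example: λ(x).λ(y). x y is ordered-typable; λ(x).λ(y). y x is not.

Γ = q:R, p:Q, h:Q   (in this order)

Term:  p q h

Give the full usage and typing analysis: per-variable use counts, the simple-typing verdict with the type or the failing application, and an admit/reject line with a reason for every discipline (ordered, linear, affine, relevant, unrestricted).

variable uses: q: 1×, p: 1×, h: 1×
use order (left to right): p, q, h
typing: ill-typed: applying a non-function (Q)
ordered: ✗ — not simply typable
linear: ✗ — fails simple typing
affine: ✗ — a type mismatch blocks all five
relevant: ✗ — the type mismatch rejects it
unrestricted: ✗ — not simply typable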